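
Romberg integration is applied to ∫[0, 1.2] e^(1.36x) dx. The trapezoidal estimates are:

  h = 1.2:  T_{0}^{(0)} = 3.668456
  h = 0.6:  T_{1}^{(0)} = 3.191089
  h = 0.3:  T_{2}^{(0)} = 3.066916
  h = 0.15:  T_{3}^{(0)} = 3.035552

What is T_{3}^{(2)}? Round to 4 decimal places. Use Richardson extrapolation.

3.0251

Richardson extrapolation on the trapezoidal column (denominator 4−1=3):
T_{2}^{(1)} = 3.066916 + (3.066916 − 3.191089)/3 = 3.025525
T_{3}^{(1)} = (4·3.035552 − 3.066916) / 3 = 3.025097
T_{3}^{(2)} = (16·3.025097 − 3.025525) / 15 = 3.025068
(Column j=1 coincides with Simpson's rule on the same nodes.)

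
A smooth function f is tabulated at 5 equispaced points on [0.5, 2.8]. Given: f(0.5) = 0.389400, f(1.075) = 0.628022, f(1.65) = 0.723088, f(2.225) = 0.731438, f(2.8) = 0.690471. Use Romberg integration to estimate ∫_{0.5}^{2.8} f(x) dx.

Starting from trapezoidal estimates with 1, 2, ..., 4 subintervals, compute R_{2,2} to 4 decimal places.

R_{0,0} (trapezoid, 1 panel, h=2.3000): 1.241852
R_{1,0} (trapezoid, 2 panels, h=1.1500): 1.452477
R_{2,0} (trapezoid, 4 panels, h=0.5750): 1.507928
R_{1,1} = 1.452477 + (1.452477 − 1.241852)/3 = 1.522685
R_{2,1} = 1.507928 + (1.507928 − 1.452477)/3 = 1.526412
R_{2,2} = 1.526412 + (1.526412 − 1.522685)/15 = 1.526660

1.5267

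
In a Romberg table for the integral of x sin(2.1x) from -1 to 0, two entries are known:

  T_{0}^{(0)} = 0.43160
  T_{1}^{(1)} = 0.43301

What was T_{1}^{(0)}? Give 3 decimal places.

0.433

From T_{1}^{(1)} = (4·T_{1}^{(0)} − T_{0}^{(0)})/3, solve for T_{1}^{(0)}:
4·T_{1}^{(0)} = 3·0.43301 + 0.43160 = 1.73063
T_{1}^{(0)} = 0.43266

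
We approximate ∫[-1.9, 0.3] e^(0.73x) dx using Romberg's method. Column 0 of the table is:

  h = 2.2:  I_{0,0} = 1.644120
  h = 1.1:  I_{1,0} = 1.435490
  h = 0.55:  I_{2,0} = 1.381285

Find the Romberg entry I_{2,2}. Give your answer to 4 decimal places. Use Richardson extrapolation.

I_{1,1} = (4·1.435490 − 1.644120) / 3 = 1.365947
I_{2,1} = 1.381285 + (1.381285 − 1.435490)/3 = 1.363217
I_{2,2} = 1.363217 + (1.363217 − 1.365947)/15 = 1.363035

1.3630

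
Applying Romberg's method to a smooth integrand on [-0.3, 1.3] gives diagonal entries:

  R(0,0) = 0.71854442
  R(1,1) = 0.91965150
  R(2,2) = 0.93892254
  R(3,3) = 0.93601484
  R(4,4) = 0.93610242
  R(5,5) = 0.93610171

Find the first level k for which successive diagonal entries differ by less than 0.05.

|R(1,1) − R(0,0)| = 0.20110708 ≥ 0.05
|R(2,2) − R(1,1)| = 0.01927104 < 0.05

k = 2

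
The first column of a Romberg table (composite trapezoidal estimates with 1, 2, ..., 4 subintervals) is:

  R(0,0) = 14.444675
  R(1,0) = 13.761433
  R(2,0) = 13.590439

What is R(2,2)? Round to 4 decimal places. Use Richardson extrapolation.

13.5334

Richardson extrapolation on the trapezoidal column (denominator 4−1=3):
R(1,1) = (4·13.761433 − 14.444675) / 3 = 13.533686
R(2,1) = (4·13.590439 − 13.761433) / 3 = 13.533441
R(2,2) = 13.533441 + (13.533441 − 13.533686)/15 = 13.533425
(Column j=1 coincides with Simpson's rule on the same nodes.)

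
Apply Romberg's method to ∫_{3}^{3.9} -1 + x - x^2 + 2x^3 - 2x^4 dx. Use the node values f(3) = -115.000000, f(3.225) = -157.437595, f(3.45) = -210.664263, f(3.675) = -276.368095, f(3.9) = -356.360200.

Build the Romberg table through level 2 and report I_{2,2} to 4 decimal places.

-197.0927

I_{0,0} (trapezoid, 1 panel, h=0.9000): -212.112090
I_{1,0} (trapezoid, 2 panels, h=0.4500): -200.854963
I_{2,0} (trapezoid, 4 panels, h=0.2250): -198.033762
I_{1,1} = -200.854963 + (-200.854963 − (-212.112090))/3 = -197.102587
I_{2,1} = -198.033762 + (-198.033762 − (-200.854963))/3 = -197.093362
I_{2,2} = -197.093362 + (-197.093362 − (-197.102587))/15 = -197.092747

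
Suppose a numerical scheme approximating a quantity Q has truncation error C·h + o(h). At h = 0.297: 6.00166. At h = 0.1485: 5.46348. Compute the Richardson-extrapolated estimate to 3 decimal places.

4.925

The leading error scales as h; refining by a factor of 2 reduces it by 2^1 = 2.
Extrapolated value = (2·A(h/2) − A(h)) / (2 − 1)
= (2·5.46348 − 6.00166) / 1
= 4.92530 / 1 = 4.92530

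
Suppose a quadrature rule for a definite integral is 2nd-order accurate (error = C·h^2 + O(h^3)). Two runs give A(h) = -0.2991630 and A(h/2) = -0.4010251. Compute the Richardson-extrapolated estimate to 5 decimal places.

-0.43498

Extrapolated value = (4·A(h/2) − A(h)) / (4 − 1)
= (4·(-0.4010251) − (-0.2991630)) / 3
= -1.3049374 / 3 = -0.4349791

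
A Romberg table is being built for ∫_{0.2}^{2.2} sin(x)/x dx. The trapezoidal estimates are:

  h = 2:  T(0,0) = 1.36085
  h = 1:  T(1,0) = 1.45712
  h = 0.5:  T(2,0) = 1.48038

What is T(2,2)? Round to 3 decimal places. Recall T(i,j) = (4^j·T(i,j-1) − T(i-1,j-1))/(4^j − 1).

1.488

Richardson extrapolation on the trapezoidal column (denominator 4−1=3):
T(1,1) = (4·1.45712 − 1.36085) / 3 = 1.48921
T(2,1) = 1.48038 + (1.48038 − 1.45712)/3 = 1.48813
T(2,2) = 1.48813 + (1.48813 − 1.48921)/15 = 1.48806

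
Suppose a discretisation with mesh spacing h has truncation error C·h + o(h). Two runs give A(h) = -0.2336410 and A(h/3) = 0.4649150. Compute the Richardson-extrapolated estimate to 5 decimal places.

0.81419

The leading error scales as h; refining by a factor of 3 reduces it by 3^1 = 3.
Extrapolated value = (3·A(h/3) − A(h)) / (3 − 1)
= (3·0.4649150 − (-0.2336410)) / 2
= 1.6283860 / 2 = 0.8141930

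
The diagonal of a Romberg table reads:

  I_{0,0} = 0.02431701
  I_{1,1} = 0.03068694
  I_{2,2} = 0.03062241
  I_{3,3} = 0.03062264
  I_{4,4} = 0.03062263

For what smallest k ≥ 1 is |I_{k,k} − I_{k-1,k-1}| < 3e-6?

k = 3

|I_{1,1} − I_{0,0}| = 0.00636993 ≥ 3e-6
|I_{2,2} − I_{1,1}| = 0.00006453 ≥ 3e-6
|I_{3,3} − I_{2,2}| = 0.00000023 < 3e-6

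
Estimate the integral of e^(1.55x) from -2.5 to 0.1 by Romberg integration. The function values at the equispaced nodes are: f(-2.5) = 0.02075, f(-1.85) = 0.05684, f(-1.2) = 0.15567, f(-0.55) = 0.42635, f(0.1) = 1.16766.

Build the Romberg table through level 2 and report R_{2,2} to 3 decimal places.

0.741

R_{0,0} (trapezoid, 1 panel, h=2.6000): 1.54493
R_{1,0} (trapezoid, 2 panels, h=1.3000): 0.97484
R_{2,0} (trapezoid, 4 panels, h=0.6500): 0.80149
R_{1,1} = 0.97484 + (0.97484 − 1.54493)/3 = 0.78481
R_{2,1} = 0.80149 + (0.80149 − 0.97484)/3 = 0.74371
R_{2,2} = 0.74371 + (0.74371 − 0.78481)/15 = 0.74097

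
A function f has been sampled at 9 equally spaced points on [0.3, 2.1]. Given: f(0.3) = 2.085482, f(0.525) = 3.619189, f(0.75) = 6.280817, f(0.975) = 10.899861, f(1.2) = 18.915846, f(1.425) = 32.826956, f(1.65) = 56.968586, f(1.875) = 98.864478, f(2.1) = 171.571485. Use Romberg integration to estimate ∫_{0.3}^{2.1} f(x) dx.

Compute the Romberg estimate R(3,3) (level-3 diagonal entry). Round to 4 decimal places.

69.1791

R(0,0) (trapezoid, 1 panel, h=1.8000): 156.291270
R(1,0) (trapezoid, 2 panels, h=0.9000): 95.169897
R(2,0) (trapezoid, 4 panels, h=0.4500): 76.047180
R(3,0) (trapezoid, 8 panels, h=0.2250): 70.920949
R(1,1) = 95.169897 + (95.169897 − 156.291270)/3 = 74.796106
R(2,1) = 76.047180 + (76.047180 − 95.169897)/3 = 69.672941
R(3,1) = 70.920949 + (70.920949 − 76.047180)/3 = 69.212205
R(2,2) = 69.672941 + (69.672941 − 74.796106)/15 = 69.331397
R(3,2) = 69.212205 + (69.212205 − 69.672941)/15 = 69.181489
R(3,3) = 69.181489 + (69.181489 − 69.331397)/63 = 69.179110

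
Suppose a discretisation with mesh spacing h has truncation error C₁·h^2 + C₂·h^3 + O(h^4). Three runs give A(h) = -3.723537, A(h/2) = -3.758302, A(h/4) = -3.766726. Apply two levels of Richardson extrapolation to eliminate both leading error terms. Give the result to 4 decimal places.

-3.7695

First eliminate the h^2 term (factor 2^2 = 4):
  B₁ = (4·(-3.758302) − (-3.723537))/3 = -3.769890
  B₂ = (4·(-3.766726) − (-3.758302))/3 = -3.769534
Then eliminate the h^3 term (factor 2^3 = 8):
  (8·(-3.769534) − (-3.769890))/7 = -3.769483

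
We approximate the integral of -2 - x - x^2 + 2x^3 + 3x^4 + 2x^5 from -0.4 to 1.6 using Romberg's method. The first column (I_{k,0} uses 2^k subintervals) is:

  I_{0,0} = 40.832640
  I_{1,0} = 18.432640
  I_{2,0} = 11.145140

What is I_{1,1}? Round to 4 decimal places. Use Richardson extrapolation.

I_{1,1} = (4·18.432640 − 40.832640) / 3 = 10.965973

10.9660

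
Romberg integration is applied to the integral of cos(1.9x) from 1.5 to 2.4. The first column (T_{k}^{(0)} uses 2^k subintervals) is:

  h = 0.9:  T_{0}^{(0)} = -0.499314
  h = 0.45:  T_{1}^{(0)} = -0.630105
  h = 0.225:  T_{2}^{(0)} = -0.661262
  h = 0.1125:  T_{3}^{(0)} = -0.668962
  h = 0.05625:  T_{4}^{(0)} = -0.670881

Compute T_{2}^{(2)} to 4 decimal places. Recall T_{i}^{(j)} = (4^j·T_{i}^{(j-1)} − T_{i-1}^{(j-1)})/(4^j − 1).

-0.6715

Richardson extrapolation on the trapezoidal column (denominator 4−1=3):
T_{1}^{(1)} = -0.630105 + (-0.630105 − (-0.499314))/3 = -0.673702
T_{2}^{(1)} = (4·(-0.661262) − (-0.630105)) / 3 = -0.671648
T_{2}^{(2)} = -0.671648 + (-0.671648 − (-0.673702))/15 = -0.671511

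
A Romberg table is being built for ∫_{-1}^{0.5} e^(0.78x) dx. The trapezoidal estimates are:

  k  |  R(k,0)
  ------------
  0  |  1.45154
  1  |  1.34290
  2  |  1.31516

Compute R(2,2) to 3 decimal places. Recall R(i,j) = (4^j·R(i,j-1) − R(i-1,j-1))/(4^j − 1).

Richardson extrapolation on the trapezoidal column (denominator 4−1=3):
R(1,1) = 1.34290 + (1.34290 − 1.45154)/3 = 1.30669
R(2,1) = 1.31516 + (1.31516 − 1.34290)/3 = 1.30591
R(2,2) = (16·1.30591 − 1.30669) / 15 = 1.30586
(Column j=1 coincides with Simpson's rule on the same nodes.)

1.306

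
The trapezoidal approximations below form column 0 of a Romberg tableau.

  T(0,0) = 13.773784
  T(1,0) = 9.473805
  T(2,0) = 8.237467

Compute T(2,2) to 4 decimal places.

7.8110

T(1,1) = 9.473805 + (9.473805 − 13.773784)/3 = 8.040479
T(2,1) = 8.237467 + (8.237467 − 9.473805)/3 = 7.825354
T(2,2) = (16·7.825354 − 8.040479) / 15 = 7.811012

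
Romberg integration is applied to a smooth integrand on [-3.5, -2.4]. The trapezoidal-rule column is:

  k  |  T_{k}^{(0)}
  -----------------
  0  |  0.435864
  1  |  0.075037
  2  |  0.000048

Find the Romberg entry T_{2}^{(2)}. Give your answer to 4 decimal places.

-0.0236

Richardson extrapolation on the trapezoidal column (denominator 4−1=3):
T_{1}^{(1)} = 0.075037 + (0.075037 − 0.435864)/3 = -0.045239
T_{2}^{(1)} = 0.000048 + (0.000048 − 0.075037)/3 = -0.024948
T_{2}^{(2)} = -0.024948 + (-0.024948 − (-0.045239))/15 = -0.023595
(Column j=1 coincides with Simpson's rule on the same nodes.)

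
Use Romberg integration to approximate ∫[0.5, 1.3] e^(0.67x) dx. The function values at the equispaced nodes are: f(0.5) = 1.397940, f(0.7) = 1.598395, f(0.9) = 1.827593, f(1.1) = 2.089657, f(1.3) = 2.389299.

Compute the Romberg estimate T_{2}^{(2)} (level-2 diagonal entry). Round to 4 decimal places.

1.4796

T_{0}^{(0)} (trapezoid, 1 panel, h=0.8000): 1.514896
T_{1}^{(0)} (trapezoid, 2 panels, h=0.4000): 1.488485
T_{2}^{(0)} (trapezoid, 4 panels, h=0.2000): 1.481853
T_{1}^{(1)} = 1.488485 + (1.488485 − 1.514896)/3 = 1.479681
T_{2}^{(1)} = 1.481853 + (1.481853 − 1.488485)/3 = 1.479642
T_{2}^{(2)} = 1.479642 + (1.479642 − 1.479681)/15 = 1.479639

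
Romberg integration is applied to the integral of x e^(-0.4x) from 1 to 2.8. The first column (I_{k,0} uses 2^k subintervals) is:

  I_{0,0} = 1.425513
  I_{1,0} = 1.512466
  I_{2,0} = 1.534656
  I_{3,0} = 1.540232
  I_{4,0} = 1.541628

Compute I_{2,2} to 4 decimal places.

1.5421

Richardson extrapolation on the trapezoidal column (denominator 4−1=3):
I_{1,1} = (4·1.512466 − 1.425513) / 3 = 1.541450
I_{2,1} = (4·1.534656 − 1.512466) / 3 = 1.542053
I_{2,2} = (16·1.542053 − 1.541450) / 15 = 1.542093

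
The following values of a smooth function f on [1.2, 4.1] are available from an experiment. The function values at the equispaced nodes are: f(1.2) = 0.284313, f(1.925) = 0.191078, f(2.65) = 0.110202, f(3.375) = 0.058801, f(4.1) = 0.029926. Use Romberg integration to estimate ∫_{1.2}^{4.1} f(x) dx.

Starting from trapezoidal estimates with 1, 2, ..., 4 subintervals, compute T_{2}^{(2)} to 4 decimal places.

0.3711

T_{0}^{(0)} (trapezoid, 1 panel, h=2.9000): 0.455647
T_{1}^{(0)} (trapezoid, 2 panels, h=1.4500): 0.387616
T_{2}^{(0)} (trapezoid, 4 panels, h=0.7250): 0.374970
T_{1}^{(1)} = 0.387616 + (0.387616 − 0.455647)/3 = 0.364939
T_{2}^{(1)} = 0.374970 + (0.374970 − 0.387616)/3 = 0.370755
T_{2}^{(2)} = 0.370755 + (0.370755 − 0.364939)/15 = 0.371143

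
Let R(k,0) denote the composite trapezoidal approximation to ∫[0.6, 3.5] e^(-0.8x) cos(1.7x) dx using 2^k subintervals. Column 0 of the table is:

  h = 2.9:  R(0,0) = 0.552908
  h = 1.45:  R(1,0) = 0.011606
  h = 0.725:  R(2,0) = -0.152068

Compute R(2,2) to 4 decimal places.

Richardson extrapolation on the trapezoidal column (denominator 4−1=3):
R(1,1) = (4·0.011606 − 0.552908) / 3 = -0.168828
R(2,1) = (4·(-0.152068) − 0.011606) / 3 = -0.206626
R(2,2) = -0.206626 + (-0.206626 − (-0.168828))/15 = -0.209146

-0.2091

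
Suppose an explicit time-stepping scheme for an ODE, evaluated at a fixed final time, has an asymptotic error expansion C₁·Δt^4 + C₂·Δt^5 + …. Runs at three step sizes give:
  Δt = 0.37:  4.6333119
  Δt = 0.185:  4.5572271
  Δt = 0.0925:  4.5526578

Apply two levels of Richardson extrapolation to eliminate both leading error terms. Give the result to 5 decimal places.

4.55236

First eliminate the Δt^4 term (factor 2^4 = 16):
  B₁ = (16·4.5572271 − 4.6333119)/15 = 4.5521548
  B₂ = (16·4.5526578 − 4.5572271)/15 = 4.5523532
Then eliminate the Δt^5 term (factor 2^5 = 32):
  (32·4.5523532 − 4.5521548)/31 = 4.5523596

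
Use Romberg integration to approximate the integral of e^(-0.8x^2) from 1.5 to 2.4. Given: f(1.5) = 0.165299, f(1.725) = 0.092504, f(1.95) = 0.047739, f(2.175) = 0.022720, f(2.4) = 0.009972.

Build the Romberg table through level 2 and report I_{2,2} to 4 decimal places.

0.0549

I_{0,0} (trapezoid, 1 panel, h=0.9000): 0.078872
I_{1,0} (trapezoid, 2 panels, h=0.4500): 0.060919
I_{2,0} (trapezoid, 4 panels, h=0.2250): 0.056385
I_{1,1} = 0.060919 + (0.060919 − 0.078872)/3 = 0.054935
I_{2,1} = 0.056385 + (0.056385 − 0.060919)/3 = 0.054874
I_{2,2} = 0.054874 + (0.054874 − 0.054935)/15 = 0.054870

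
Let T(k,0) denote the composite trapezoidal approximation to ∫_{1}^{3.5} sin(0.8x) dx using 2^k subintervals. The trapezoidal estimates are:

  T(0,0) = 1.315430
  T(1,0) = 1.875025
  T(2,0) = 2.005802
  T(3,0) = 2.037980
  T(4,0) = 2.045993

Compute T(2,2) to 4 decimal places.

2.0486

T(1,1) = (4·1.875025 − 1.315430) / 3 = 2.061557
T(2,1) = (4·2.005802 − 1.875025) / 3 = 2.049394
T(2,2) = 2.049394 + (2.049394 − 2.061557)/15 = 2.048583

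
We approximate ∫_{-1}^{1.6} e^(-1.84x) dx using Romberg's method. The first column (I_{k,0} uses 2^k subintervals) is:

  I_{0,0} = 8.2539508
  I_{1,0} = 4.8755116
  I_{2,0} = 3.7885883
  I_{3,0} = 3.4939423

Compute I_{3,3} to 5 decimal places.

I_{1,1} = 4.8755116 + (4.8755116 − 8.2539508)/3 = 3.7493652
I_{2,1} = (4·3.7885883 − 4.8755116) / 3 = 3.4262805
I_{3,1} = (4·3.4939423 − 3.7885883) / 3 = 3.3957270
I_{2,2} = (16·3.4262805 − 3.7493652) / 15 = 3.4047415
I_{3,2} = (16·3.3957270 − 3.4262805) / 15 = 3.3936901
I_{3,3} = 3.3936901 + (3.3936901 − 3.4047415)/63 = 3.3935147

3.39351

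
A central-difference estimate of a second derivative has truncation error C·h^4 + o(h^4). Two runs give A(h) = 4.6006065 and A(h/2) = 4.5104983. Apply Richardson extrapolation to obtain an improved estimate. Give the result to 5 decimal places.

4.50449

The leading error scales as h^4; refining by a factor of 2 reduces it by 2^4 = 16.
Extrapolated value = (16·A(h/2) − A(h)) / (16 − 1)
= (16·4.5104983 − 4.6006065) / 15
= 67.5673663 / 15 = 4.5044911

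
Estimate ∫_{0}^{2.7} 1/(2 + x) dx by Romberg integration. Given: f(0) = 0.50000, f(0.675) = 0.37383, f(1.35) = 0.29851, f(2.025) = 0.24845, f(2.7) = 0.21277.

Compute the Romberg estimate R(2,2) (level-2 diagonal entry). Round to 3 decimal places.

0.855

R(0,0) (trapezoid, 1 panel, h=2.7000): 0.96224
R(1,0) (trapezoid, 2 panels, h=1.3500): 0.88411
R(2,0) (trapezoid, 4 panels, h=0.6750): 0.86209
R(1,1) = 0.88411 + (0.88411 − 0.96224)/3 = 0.85807
R(2,1) = 0.86209 + (0.86209 − 0.88411)/3 = 0.85475
R(2,2) = 0.85475 + (0.85475 − 0.85807)/15 = 0.85453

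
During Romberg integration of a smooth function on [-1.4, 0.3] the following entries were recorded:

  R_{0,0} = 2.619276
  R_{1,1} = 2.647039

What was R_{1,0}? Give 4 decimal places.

From R_{1,1} = (4·R_{1,0} − R_{0,0})/3, solve for R_{1,0}:
4·R_{1,0} = 3·2.647039 + 2.619276 = 10.560393
R_{1,0} = 2.640098

2.6401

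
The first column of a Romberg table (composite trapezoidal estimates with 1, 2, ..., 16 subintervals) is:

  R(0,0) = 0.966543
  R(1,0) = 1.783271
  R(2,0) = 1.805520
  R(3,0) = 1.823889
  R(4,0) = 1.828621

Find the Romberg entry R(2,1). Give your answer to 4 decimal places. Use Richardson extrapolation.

R(2,1) = (4·1.805520 − 1.783271) / 3 = 1.812936

1.8129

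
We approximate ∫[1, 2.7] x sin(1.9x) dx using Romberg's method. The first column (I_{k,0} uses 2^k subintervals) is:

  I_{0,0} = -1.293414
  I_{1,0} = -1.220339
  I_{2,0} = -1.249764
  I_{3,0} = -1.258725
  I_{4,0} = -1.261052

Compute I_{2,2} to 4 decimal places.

-1.2638

I_{1,1} = -1.220339 + (-1.220339 − (-1.293414))/3 = -1.195981
I_{2,1} = (4·(-1.249764) − (-1.220339)) / 3 = -1.259572
I_{2,2} = -1.259572 + (-1.259572 − (-1.195981))/15 = -1.263811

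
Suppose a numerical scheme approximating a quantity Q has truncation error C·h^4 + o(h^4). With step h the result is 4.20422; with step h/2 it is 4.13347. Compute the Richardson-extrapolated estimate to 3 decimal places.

4.129

Extrapolated value = (16·A(h/2) − A(h)) / (16 − 1)
= (16·4.13347 − 4.20422) / 15
= 61.93130 / 15 = 4.12875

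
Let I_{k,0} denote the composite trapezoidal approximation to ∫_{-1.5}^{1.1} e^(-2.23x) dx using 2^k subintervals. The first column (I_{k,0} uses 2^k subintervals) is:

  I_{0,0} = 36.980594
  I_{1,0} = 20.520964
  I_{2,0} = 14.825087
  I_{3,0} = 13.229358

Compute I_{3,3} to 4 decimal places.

12.6805

Richardson extrapolation on the trapezoidal column (denominator 4−1=3):
I_{1,1} = (4·20.520964 − 36.980594) / 3 = 15.034421
I_{2,1} = (4·14.825087 − 20.520964) / 3 = 12.926461
I_{3,1} = 13.229358 + (13.229358 − 14.825087)/3 = 12.697448
I_{2,2} = (16·12.926461 − 15.034421) / 15 = 12.785930
I_{3,2} = (16·12.697448 − 12.926461) / 15 = 12.682180
I_{3,3} = (64·12.682180 − 12.785930) / 63 = 12.680533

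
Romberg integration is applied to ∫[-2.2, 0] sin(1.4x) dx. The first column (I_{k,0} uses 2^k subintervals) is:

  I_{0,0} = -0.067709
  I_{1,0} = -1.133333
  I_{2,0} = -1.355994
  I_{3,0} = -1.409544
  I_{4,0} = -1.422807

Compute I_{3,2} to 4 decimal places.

-1.4272

I_{2,1} = -1.355994 + (-1.355994 − (-1.133333))/3 = -1.430214
I_{3,1} = -1.409544 + (-1.409544 − (-1.355994))/3 = -1.427394
I_{3,2} = -1.427394 + (-1.427394 − (-1.430214))/15 = -1.427206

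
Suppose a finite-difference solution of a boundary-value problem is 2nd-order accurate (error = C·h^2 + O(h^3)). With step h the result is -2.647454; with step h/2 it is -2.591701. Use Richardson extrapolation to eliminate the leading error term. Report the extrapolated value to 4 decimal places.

The leading error scales as h^2; refining by a factor of 2 reduces it by 2^2 = 4.
Extrapolated value = (4·A(h/2) − A(h)) / (4 − 1)
= (4·(-2.591701) − (-2.647454)) / 3
= -7.719350 / 3 = -2.573117

-2.5731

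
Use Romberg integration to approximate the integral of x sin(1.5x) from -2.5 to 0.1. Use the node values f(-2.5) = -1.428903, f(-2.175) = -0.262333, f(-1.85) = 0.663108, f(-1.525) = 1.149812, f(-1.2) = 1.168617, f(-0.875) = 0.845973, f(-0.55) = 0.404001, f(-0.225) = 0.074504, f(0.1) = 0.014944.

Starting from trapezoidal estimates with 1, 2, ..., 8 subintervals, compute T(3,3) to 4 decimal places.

1.1141

T(0,0) (trapezoid, 1 panel, h=2.6000): -1.838147
T(1,0) (trapezoid, 2 panels, h=1.3000): 0.600129
T(2,0) (trapezoid, 4 panels, h=0.6500): 0.993685
T(3,0) (trapezoid, 8 panels, h=0.3250): 1.084428
T(1,1) = 0.600129 + (0.600129 − (-1.838147))/3 = 1.412888
T(2,1) = 0.993685 + (0.993685 − 0.600129)/3 = 1.124870
T(3,1) = 1.084428 + (1.084428 − 0.993685)/3 = 1.114676
T(2,2) = 1.124870 + (1.124870 − 1.412888)/15 = 1.105669
T(3,2) = 1.114676 + (1.114676 − 1.124870)/15 = 1.113996
T(3,3) = 1.113996 + (1.113996 − 1.105669)/63 = 1.114128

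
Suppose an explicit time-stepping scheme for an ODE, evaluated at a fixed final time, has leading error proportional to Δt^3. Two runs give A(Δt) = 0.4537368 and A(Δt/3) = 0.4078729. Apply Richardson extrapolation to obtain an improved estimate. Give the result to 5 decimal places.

0.40611

Extrapolated value = (27·A(Δt/3) − A(Δt)) / (27 − 1)
= (27·0.4078729 − 0.4537368) / 26
= 10.5588315 / 26 = 0.4061089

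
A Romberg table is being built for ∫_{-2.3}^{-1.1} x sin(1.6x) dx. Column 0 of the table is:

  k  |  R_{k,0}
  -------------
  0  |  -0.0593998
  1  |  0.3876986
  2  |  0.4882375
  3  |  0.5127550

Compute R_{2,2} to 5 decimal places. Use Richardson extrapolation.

0.52075

R_{1,1} = (4·0.3876986 − (-0.0593998)) / 3 = 0.5367314
R_{2,1} = 0.4882375 + (0.4882375 − 0.3876986)/3 = 0.5217505
R_{2,2} = (16·0.5217505 − 0.5367314) / 15 = 0.5207518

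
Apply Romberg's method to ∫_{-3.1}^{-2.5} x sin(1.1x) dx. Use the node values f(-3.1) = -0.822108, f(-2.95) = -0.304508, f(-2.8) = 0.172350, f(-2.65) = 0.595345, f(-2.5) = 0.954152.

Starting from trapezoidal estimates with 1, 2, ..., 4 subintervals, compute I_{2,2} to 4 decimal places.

0.0820

I_{0,0} (trapezoid, 1 panel, h=0.6000): 0.039613
I_{1,0} (trapezoid, 2 panels, h=0.3000): 0.071512
I_{2,0} (trapezoid, 4 panels, h=0.1500): 0.079381
I_{1,1} = 0.071512 + (0.071512 − 0.039613)/3 = 0.082145
I_{2,1} = 0.079381 + (0.079381 − 0.071512)/3 = 0.082004
I_{2,2} = 0.082004 + (0.082004 − 0.082145)/15 = 0.081995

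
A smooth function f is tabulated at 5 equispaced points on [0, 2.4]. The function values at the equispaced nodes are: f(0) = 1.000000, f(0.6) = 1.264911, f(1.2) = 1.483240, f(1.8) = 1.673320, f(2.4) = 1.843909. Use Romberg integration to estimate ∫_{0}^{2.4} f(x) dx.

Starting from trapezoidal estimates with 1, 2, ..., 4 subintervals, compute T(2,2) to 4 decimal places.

3.5128

T(0,0) (trapezoid, 1 panel, h=2.4000): 3.412691
T(1,0) (trapezoid, 2 panels, h=1.2000): 3.486233
T(2,0) (trapezoid, 4 panels, h=0.6000): 3.506055
T(1,1) = 3.486233 + (3.486233 − 3.412691)/3 = 3.510747
T(2,1) = 3.506055 + (3.506055 − 3.486233)/3 = 3.512662
T(2,2) = 3.512662 + (3.512662 − 3.510747)/15 = 3.512790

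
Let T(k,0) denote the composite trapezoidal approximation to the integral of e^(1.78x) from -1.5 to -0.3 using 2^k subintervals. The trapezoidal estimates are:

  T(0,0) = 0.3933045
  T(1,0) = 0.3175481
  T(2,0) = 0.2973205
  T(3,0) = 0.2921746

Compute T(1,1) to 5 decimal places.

T(1,1) = 0.3175481 + (0.3175481 − 0.3933045)/3 = 0.2922960

0.29230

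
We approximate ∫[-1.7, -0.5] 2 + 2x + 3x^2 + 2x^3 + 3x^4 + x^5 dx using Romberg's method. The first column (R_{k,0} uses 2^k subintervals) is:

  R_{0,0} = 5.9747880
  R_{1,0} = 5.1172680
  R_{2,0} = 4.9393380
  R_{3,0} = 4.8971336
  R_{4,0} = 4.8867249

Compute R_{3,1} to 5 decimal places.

Richardson extrapolation on the trapezoidal column (denominator 4−1=3):
R_{3,1} = 4.8971336 + (4.8971336 − 4.9393380)/3 = 4.8830655

4.88307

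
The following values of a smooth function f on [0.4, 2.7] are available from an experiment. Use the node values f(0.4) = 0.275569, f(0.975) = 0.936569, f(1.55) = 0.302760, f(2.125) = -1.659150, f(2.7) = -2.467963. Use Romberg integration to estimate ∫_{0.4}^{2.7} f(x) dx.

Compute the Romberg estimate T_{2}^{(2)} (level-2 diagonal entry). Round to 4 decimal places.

-0.8903

T_{0}^{(0)} (trapezoid, 1 panel, h=2.3000): -2.521253
T_{1}^{(0)} (trapezoid, 2 panels, h=1.1500): -0.912453
T_{2}^{(0)} (trapezoid, 4 panels, h=0.5750): -0.871710
T_{1}^{(1)} = -0.912453 + (-0.912453 − (-2.521253))/3 = -0.376186
T_{2}^{(1)} = -0.871710 + (-0.871710 − (-0.912453))/3 = -0.858129
T_{2}^{(2)} = -0.858129 + (-0.858129 − (-0.376186))/15 = -0.890259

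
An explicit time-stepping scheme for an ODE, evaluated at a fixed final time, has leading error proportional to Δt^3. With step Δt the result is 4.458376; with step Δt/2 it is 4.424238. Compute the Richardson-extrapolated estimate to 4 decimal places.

4.4194

The leading error scales as Δt^3; refining by a factor of 2 reduces it by 2^3 = 8.
Extrapolated value = (8·A(Δt/2) − A(Δt)) / (8 − 1)
= (8·4.424238 − 4.458376) / 7
= 30.935528 / 7 = 4.419361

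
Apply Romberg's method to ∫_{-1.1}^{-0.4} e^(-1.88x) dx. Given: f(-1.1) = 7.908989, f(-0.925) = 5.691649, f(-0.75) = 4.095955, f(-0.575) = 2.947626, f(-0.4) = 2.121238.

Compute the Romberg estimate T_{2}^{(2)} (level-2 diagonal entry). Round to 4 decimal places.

3.0786

T_{0}^{(0)} (trapezoid, 1 panel, h=0.7000): 3.510579
T_{1}^{(0)} (trapezoid, 2 panels, h=0.3500): 3.188874
T_{2}^{(0)} (trapezoid, 4 panels, h=0.1750): 3.106310
T_{1}^{(1)} = 3.188874 + (3.188874 − 3.510579)/3 = 3.081639
T_{2}^{(1)} = 3.106310 + (3.106310 − 3.188874)/3 = 3.078789
T_{2}^{(2)} = 3.078789 + (3.078789 − 3.081639)/15 = 3.078599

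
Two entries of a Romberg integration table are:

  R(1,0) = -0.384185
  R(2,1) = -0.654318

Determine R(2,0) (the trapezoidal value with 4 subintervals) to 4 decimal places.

-0.5868

From R(2,1) = (4·R(2,0) − R(1,0))/3, solve for R(2,0):
4·R(2,0) = 3·(-0.654318) + (-0.384185) = -2.347139
R(2,0) = -0.586785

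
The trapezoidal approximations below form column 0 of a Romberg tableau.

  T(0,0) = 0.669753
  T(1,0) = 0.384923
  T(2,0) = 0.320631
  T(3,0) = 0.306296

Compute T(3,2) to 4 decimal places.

Richardson extrapolation on the trapezoidal column (denominator 4−1=3):
T(2,1) = (4·0.320631 − 0.384923) / 3 = 0.299200
T(3,1) = (4·0.306296 − 0.320631) / 3 = 0.301518
T(3,2) = (16·0.301518 − 0.299200) / 15 = 0.301673

0.3017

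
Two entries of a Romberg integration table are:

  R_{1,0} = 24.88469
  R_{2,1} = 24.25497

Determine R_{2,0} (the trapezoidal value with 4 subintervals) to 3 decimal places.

24.412

From R_{2,1} = (4·R_{2,0} − R_{1,0})/3, solve for R_{2,0}:
4·R_{2,0} = 3·24.25497 + 24.88469 = 97.64960
R_{2,0} = 24.41240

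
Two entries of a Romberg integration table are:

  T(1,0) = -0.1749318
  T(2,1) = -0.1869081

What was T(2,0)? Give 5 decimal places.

From T(2,1) = (4·T(2,0) − T(1,0))/3, solve for T(2,0):
4·T(2,0) = 3·(-0.1869081) + (-0.1749318) = -0.7356561
T(2,0) = -0.1839140

-0.18391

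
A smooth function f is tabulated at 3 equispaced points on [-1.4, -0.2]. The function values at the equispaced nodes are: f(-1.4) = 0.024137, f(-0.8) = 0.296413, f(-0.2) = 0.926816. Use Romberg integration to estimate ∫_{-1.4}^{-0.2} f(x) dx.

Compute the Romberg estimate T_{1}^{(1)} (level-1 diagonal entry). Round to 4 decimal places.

0.4273

T_{0}^{(0)} (trapezoid, 1 panel, h=1.2000): 0.570572
T_{1}^{(0)} (trapezoid, 2 panels, h=0.6000): 0.463134
T_{1}^{(1)} = 0.463134 + (0.463134 − 0.570572)/3 = 0.427321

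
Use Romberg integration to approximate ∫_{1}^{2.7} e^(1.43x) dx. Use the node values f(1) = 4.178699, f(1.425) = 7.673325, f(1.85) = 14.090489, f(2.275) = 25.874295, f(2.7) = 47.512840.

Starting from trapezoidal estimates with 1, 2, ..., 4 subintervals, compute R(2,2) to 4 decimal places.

R(0,0) (trapezoid, 1 panel, h=1.7000): 43.937808
R(1,0) (trapezoid, 2 panels, h=0.8500): 33.945820
R(2,0) (trapezoid, 4 panels, h=0.4250): 31.230648
R(1,1) = 33.945820 + (33.945820 − 43.937808)/3 = 30.615157
R(2,1) = 31.230648 + (31.230648 − 33.945820)/3 = 30.325591
R(2,2) = 30.325591 + (30.325591 − 30.615157)/15 = 30.306287

30.3063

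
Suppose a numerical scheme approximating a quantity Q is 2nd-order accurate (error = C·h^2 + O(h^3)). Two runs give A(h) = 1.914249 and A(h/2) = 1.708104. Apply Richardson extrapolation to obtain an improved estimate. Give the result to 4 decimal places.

1.6394

The leading error scales as h^2; refining by a factor of 2 reduces it by 2^2 = 4.
Extrapolated value = (4·A(h/2) − A(h)) / (4 − 1)
= (4·1.708104 − 1.914249) / 3
= 4.918167 / 3 = 1.639389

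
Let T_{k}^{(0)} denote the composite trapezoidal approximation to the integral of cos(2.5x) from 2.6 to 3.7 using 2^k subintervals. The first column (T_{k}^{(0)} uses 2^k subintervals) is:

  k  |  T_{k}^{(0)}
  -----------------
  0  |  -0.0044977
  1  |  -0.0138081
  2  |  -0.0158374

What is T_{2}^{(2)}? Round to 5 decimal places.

-0.01649

Richardson extrapolation on the trapezoidal column (denominator 4−1=3):
T_{1}^{(1)} = (4·(-0.0138081) − (-0.0044977)) / 3 = -0.0169116
T_{2}^{(1)} = -0.0158374 + (-0.0158374 − (-0.0138081))/3 = -0.0165138
T_{2}^{(2)} = (16·(-0.0165138) − (-0.0169116)) / 15 = -0.0164873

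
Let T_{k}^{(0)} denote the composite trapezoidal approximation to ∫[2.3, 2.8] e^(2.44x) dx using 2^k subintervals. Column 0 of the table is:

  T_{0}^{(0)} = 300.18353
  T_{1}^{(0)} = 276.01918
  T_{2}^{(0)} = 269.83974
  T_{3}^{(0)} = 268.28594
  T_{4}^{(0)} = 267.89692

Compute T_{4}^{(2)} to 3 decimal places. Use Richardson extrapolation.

Richardson extrapolation on the trapezoidal column (denominator 4−1=3):
T_{3}^{(1)} = (4·268.28594 − 269.83974) / 3 = 267.76801
T_{4}^{(1)} = (4·267.89692 − 268.28594) / 3 = 267.76725
T_{4}^{(2)} = (16·267.76725 − 267.76801) / 15 = 267.76720

267.767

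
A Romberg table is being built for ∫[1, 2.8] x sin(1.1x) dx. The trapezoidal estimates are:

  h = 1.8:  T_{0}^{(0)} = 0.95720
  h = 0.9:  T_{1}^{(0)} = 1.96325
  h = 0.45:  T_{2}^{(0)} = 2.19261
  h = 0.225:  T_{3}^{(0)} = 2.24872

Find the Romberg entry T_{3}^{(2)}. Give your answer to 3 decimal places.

2.267

T_{2}^{(1)} = 2.19261 + (2.19261 − 1.96325)/3 = 2.26906
T_{3}^{(1)} = 2.24872 + (2.24872 − 2.19261)/3 = 2.26742
T_{3}^{(2)} = (16·2.26742 − 2.26906) / 15 = 2.26731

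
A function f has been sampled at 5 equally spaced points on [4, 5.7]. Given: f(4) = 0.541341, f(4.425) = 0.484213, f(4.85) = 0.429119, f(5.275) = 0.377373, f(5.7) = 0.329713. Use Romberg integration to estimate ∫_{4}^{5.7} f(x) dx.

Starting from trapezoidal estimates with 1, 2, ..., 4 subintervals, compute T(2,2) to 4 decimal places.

T(0,0) (trapezoid, 1 panel, h=1.7000): 0.740396
T(1,0) (trapezoid, 2 panels, h=0.8500): 0.734949
T(2,0) (trapezoid, 4 panels, h=0.4250): 0.733649
T(1,1) = 0.734949 + (0.734949 − 0.740396)/3 = 0.733133
T(2,1) = 0.733649 + (0.733649 − 0.734949)/3 = 0.733216
T(2,2) = 0.733216 + (0.733216 − 0.733133)/15 = 0.733222

0.7332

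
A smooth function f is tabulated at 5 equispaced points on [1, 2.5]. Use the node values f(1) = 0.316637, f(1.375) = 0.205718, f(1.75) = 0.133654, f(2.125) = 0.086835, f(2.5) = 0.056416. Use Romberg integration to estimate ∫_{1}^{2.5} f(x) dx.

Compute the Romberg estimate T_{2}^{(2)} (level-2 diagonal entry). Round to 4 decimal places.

T_{0}^{(0)} (trapezoid, 1 panel, h=1.5000): 0.279790
T_{1}^{(0)} (trapezoid, 2 panels, h=0.7500): 0.240135
T_{2}^{(0)} (trapezoid, 4 panels, h=0.3750): 0.229775
T_{1}^{(1)} = 0.240135 + (0.240135 − 0.279790)/3 = 0.226917
T_{2}^{(1)} = 0.229775 + (0.229775 − 0.240135)/3 = 0.226322
T_{2}^{(2)} = 0.226322 + (0.226322 − 0.226917)/15 = 0.226282

0.2263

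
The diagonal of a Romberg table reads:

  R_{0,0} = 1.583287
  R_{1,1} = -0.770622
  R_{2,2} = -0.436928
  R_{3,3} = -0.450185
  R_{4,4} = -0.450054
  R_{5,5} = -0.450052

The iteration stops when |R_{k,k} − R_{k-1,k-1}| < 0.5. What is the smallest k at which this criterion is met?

k = 2

|R_{1,1} − R_{0,0}| = 2.353909 ≥ 0.5
|R_{2,2} − R_{1,1}| = 0.333694 < 0.5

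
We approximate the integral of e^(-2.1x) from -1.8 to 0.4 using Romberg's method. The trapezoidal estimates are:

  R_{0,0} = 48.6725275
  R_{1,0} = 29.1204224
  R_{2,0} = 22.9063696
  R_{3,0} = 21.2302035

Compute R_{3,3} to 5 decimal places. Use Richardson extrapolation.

R_{1,1} = (4·29.1204224 − 48.6725275) / 3 = 22.6030540
R_{2,1} = 22.9063696 + (22.9063696 − 29.1204224)/3 = 20.8350187
R_{3,1} = 21.2302035 + (21.2302035 − 22.9063696)/3 = 20.6714815
R_{2,2} = (16·20.8350187 − 22.6030540) / 15 = 20.7171497
R_{3,2} = (16·20.6714815 − 20.8350187) / 15 = 20.6605790
R_{3,3} = (64·20.6605790 − 20.7171497) / 63 = 20.6596811

20.65968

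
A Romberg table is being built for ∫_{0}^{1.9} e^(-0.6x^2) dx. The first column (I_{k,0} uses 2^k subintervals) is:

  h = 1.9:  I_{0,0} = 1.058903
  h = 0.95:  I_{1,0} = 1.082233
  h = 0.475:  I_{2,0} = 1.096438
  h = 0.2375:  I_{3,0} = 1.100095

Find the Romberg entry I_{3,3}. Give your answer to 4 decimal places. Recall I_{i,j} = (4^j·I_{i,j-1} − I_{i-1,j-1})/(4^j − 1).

I_{1,1} = (4·1.082233 − 1.058903) / 3 = 1.090010
I_{2,1} = (4·1.096438 − 1.082233) / 3 = 1.101173
I_{3,1} = (4·1.100095 − 1.096438) / 3 = 1.101314
I_{2,2} = (16·1.101173 − 1.090010) / 15 = 1.101917
I_{3,2} = (16·1.101314 − 1.101173) / 15 = 1.101323
I_{3,3} = 1.101323 + (1.101323 − 1.101917)/63 = 1.101314

1.1013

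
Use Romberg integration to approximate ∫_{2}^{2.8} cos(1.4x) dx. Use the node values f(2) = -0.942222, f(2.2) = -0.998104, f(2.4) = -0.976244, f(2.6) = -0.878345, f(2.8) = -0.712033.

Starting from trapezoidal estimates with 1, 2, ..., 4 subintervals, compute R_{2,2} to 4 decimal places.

R_{0,0} (trapezoid, 1 panel, h=0.8000): -0.661702
R_{1,0} (trapezoid, 2 panels, h=0.4000): -0.721349
R_{2,0} (trapezoid, 4 panels, h=0.2000): -0.735964
R_{1,1} = -0.721349 + (-0.721349 − (-0.661702))/3 = -0.741231
R_{2,1} = -0.735964 + (-0.735964 − (-0.721349))/3 = -0.740836
R_{2,2} = -0.740836 + (-0.740836 − (-0.741231))/15 = -0.740810

-0.7408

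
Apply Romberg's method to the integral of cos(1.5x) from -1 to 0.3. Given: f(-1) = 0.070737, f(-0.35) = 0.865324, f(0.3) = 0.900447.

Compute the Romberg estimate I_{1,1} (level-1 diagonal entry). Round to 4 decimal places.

I_{0,0} (trapezoid, 1 panel, h=1.3000): 0.631270
I_{1,0} (trapezoid, 2 panels, h=0.6500): 0.878095
I_{1,1} = 0.878095 + (0.878095 − 0.631270)/3 = 0.960370

0.9604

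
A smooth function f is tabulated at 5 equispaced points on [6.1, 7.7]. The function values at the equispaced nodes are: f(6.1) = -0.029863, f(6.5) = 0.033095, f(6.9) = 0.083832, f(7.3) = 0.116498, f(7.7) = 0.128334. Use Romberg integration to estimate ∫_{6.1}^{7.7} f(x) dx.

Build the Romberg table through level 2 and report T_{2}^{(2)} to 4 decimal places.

0.1152

T_{0}^{(0)} (trapezoid, 1 panel, h=1.6000): 0.078777
T_{1}^{(0)} (trapezoid, 2 panels, h=0.8000): 0.106454
T_{2}^{(0)} (trapezoid, 4 panels, h=0.4000): 0.113064
T_{1}^{(1)} = 0.106454 + (0.106454 − 0.078777)/3 = 0.115680
T_{2}^{(1)} = 0.113064 + (0.113064 − 0.106454)/3 = 0.115267
T_{2}^{(2)} = 0.115267 + (0.115267 − 0.115680)/15 = 0.115239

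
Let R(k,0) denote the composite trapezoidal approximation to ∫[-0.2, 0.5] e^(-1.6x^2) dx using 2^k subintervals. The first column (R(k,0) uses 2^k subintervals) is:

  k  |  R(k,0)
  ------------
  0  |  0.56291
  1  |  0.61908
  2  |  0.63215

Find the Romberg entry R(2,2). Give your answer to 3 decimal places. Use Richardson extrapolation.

0.636

R(1,1) = 0.61908 + (0.61908 − 0.56291)/3 = 0.63780
R(2,1) = 0.63215 + (0.63215 − 0.61908)/3 = 0.63651
R(2,2) = 0.63651 + (0.63651 − 0.63780)/15 = 0.63642
(Column j=1 coincides with Simpson's rule on the same nodes.)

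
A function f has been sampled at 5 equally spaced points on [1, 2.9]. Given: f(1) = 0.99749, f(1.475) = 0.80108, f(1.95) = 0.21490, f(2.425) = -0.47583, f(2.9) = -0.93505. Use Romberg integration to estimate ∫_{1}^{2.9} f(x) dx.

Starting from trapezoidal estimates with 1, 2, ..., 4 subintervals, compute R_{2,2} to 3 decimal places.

0.283

R_{0,0} (trapezoid, 1 panel, h=1.9000): 0.05932
R_{1,0} (trapezoid, 2 panels, h=0.9500): 0.23381
R_{2,0} (trapezoid, 4 panels, h=0.4750): 0.27140
R_{1,1} = 0.23381 + (0.23381 − 0.05932)/3 = 0.29197
R_{2,1} = 0.27140 + (0.27140 − 0.23381)/3 = 0.28393
R_{2,2} = 0.28393 + (0.28393 − 0.29197)/15 = 0.28339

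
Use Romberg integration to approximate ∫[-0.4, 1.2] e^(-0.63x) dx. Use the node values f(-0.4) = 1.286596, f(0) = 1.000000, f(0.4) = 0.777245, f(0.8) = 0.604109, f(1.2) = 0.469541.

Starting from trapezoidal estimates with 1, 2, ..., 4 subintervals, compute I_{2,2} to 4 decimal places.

1.2969

I_{0,0} (trapezoid, 1 panel, h=1.6000): 1.404910
I_{1,0} (trapezoid, 2 panels, h=0.8000): 1.324251
I_{2,0} (trapezoid, 4 panels, h=0.4000): 1.303769
I_{1,1} = 1.324251 + (1.324251 − 1.404910)/3 = 1.297365
I_{2,1} = 1.303769 + (1.303769 − 1.324251)/3 = 1.296942
I_{2,2} = 1.296942 + (1.296942 − 1.297365)/15 = 1.296914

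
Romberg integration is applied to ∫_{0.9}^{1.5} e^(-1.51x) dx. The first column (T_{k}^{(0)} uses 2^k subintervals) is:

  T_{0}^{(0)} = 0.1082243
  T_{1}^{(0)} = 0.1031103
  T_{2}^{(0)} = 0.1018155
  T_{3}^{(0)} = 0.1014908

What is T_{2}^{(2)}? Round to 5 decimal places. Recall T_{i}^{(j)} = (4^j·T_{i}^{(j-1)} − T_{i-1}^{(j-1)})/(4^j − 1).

0.10138

Richardson extrapolation on the trapezoidal column (denominator 4−1=3):
T_{1}^{(1)} = (4·0.1031103 − 0.1082243) / 3 = 0.1014056
T_{2}^{(1)} = (4·0.1018155 − 0.1031103) / 3 = 0.1013839
T_{2}^{(2)} = 0.1013839 + (0.1013839 − 0.1014056)/15 = 0.1013825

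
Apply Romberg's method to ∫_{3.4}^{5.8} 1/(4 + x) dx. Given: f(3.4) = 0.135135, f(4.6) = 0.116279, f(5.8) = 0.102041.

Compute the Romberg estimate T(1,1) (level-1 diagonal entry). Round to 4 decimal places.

0.2809

T(0,0) (trapezoid, 1 panel, h=2.4000): 0.284611
T(1,0) (trapezoid, 2 panels, h=1.2000): 0.281840
T(1,1) = 0.281840 + (0.281840 − 0.284611)/3 = 0.280916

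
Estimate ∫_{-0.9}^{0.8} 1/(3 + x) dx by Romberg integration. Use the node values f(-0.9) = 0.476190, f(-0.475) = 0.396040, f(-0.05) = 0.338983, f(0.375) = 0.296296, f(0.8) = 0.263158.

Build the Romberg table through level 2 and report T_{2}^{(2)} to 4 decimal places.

T_{0}^{(0)} (trapezoid, 1 panel, h=1.7000): 0.628446
T_{1}^{(0)} (trapezoid, 2 panels, h=0.8500): 0.602358
T_{2}^{(0)} (trapezoid, 4 panels, h=0.4250): 0.595422
T_{1}^{(1)} = 0.602358 + (0.602358 − 0.628446)/3 = 0.593662
T_{2}^{(1)} = 0.595422 + (0.595422 − 0.602358)/3 = 0.593110
T_{2}^{(2)} = 0.593110 + (0.593110 − 0.593662)/15 = 0.593073

0.5931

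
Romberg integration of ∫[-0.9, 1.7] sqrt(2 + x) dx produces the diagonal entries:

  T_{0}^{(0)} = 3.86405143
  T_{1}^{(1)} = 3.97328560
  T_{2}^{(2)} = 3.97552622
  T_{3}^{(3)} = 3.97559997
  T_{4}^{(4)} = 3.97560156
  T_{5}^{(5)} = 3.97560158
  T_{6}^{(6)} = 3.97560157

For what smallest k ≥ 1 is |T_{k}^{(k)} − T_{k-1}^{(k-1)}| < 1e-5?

|T_{1}^{(1)} − T_{0}^{(0)}| = 0.10923417 ≥ 1e-5
|T_{2}^{(2)} − T_{1}^{(1)}| = 0.00224062 ≥ 1e-5
|T_{3}^{(3)} − T_{2}^{(2)}| = 0.00007375 ≥ 1e-5
|T_{4}^{(4)} − T_{3}^{(3)}| = 0.00000159 < 1e-5

k = 4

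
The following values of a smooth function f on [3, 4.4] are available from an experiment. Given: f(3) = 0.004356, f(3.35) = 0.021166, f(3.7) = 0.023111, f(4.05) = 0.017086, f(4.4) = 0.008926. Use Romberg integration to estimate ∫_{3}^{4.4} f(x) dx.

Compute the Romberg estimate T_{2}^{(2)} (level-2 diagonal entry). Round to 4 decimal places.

0.0248

T_{0}^{(0)} (trapezoid, 1 panel, h=1.4000): 0.009297
T_{1}^{(0)} (trapezoid, 2 panels, h=0.7000): 0.020826
T_{2}^{(0)} (trapezoid, 4 panels, h=0.3500): 0.023801
T_{1}^{(1)} = 0.020826 + (0.020826 − 0.009297)/3 = 0.024669
T_{2}^{(1)} = 0.023801 + (0.023801 − 0.020826)/3 = 0.024793
T_{2}^{(2)} = 0.024793 + (0.024793 − 0.024669)/15 = 0.024801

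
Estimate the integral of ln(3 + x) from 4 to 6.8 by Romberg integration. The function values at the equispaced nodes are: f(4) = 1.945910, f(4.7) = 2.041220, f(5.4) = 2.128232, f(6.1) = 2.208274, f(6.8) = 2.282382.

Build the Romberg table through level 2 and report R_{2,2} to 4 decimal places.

5.9460

R_{0,0} (trapezoid, 1 panel, h=2.8000): 5.919609
R_{1,0} (trapezoid, 2 panels, h=1.4000): 5.939329
R_{2,0} (trapezoid, 4 panels, h=0.7000): 5.944310
R_{1,1} = 5.939329 + (5.939329 − 5.919609)/3 = 5.945902
R_{2,1} = 5.944310 + (5.944310 − 5.939329)/3 = 5.945970
R_{2,2} = 5.945970 + (5.945970 − 5.945902)/15 = 5.945975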